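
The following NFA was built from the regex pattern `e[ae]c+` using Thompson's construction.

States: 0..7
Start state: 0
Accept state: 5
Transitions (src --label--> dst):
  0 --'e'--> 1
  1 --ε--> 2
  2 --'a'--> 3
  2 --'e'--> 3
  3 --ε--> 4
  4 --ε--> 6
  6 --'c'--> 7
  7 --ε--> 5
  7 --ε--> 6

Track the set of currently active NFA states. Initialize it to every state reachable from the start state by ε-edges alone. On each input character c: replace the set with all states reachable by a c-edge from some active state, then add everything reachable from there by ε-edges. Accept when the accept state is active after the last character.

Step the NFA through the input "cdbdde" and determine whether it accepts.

Answer: REJECT

Steps:
S₀ = ε-closure({0}) = {0}
'c' @ 1: {}  — no active states
rest 'dbdde' ignored (set empty)
end set {} — state 5 not in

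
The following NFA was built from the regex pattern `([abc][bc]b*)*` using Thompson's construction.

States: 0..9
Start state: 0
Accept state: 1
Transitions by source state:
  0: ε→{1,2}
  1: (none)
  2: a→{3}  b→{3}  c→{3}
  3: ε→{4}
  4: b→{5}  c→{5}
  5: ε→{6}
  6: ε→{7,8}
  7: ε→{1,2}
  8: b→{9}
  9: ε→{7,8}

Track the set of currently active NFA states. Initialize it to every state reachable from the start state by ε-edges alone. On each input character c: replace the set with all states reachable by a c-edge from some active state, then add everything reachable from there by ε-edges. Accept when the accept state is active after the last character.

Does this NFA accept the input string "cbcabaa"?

Answer: REJECT

Derivation:
start: ε-closure({0}) = {0,1,2}
'c' @ 1: {3,4}
'b' @ 2: {1,2,5,6,7,8}  ✓accept
'c' @ 3: {3,4}
'a' @ 4: {}  — no active states
rest 'baa' ignored (set empty)
final: {}; accept 1 not in set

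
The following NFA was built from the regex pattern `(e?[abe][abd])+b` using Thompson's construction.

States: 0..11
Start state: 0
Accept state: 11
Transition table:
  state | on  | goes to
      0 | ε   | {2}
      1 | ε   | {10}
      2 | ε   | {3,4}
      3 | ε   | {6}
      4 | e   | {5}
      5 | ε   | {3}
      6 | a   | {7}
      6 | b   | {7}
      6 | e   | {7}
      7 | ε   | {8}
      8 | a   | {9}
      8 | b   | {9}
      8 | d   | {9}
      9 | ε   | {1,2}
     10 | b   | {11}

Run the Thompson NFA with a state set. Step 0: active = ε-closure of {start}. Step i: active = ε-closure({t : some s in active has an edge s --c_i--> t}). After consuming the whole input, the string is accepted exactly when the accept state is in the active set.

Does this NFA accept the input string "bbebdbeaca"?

Answer: REJECT

Derivation:
initial (ε-close {0}): {0,2,3,4,6}
'b' @ 1: {7,8}
'b' @ 2: {1,2,3,4,6,9,10}
'e' @ 3: {3,5,6,7,8}
'b' @ 4: {1,2,3,4,6,7,8,9,10}
'd' @ 5: {1,2,3,4,6,9,10}
'b' @ 6: {7,8,11}  [accepting]
'e' @ 7: {}  — no active states
rest 'aca' ignored (set empty)
final: {}; accept 11 not in set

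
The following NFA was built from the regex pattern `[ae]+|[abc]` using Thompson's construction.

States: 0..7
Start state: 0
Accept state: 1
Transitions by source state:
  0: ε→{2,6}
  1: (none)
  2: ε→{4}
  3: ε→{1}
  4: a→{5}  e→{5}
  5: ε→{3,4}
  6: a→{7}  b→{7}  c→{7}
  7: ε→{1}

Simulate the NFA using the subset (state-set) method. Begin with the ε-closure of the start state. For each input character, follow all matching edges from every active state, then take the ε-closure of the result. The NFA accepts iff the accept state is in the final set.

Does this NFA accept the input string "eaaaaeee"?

start: ε-closure({0}) = {0,2,4,6}
'e' @ 1: {1,3,4,5}  ✓accept
'a' @ 2: {1,3,4,5}  ✓accept
'a' @ 3: {1,3,4,5}  ✓accept
'a' @ 4: {1,3,4,5}  ✓accept
'a' @ 5: {1,3,4,5}  ✓accept
'e' @ 6: {1,3,4,5}  ✓accept
'e' @ 7: {1,3,4,5}  ✓accept
'e' @ 8: {1,3,4,5}  ✓accept
after full input: {1,3,4,5}  (accept=1 in)

Answer: ACCEPT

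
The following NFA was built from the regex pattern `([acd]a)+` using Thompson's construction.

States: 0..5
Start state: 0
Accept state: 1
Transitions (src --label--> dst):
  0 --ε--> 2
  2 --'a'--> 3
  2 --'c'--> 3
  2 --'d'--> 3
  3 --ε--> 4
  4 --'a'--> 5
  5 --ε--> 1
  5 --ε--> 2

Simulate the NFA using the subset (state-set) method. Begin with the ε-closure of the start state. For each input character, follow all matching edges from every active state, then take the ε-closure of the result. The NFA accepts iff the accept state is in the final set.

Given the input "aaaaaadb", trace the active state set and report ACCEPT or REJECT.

Answer: REJECT

Trace:
S₀ = ε-closure({0}) = {0,2}
'a' @ 1: {3,4}
'a' @ 2: {1,2,5}  [accepting]
'a' @ 3: {3,4}
'a' @ 4: {1,2,5}  [accepting]
'a' @ 5: {3,4}
'a' @ 6: {1,2,5}  [accepting]
'd' @ 7: {3,4}
'b' @ 8: {}  — state set empty
final: {}; accept 1 not in set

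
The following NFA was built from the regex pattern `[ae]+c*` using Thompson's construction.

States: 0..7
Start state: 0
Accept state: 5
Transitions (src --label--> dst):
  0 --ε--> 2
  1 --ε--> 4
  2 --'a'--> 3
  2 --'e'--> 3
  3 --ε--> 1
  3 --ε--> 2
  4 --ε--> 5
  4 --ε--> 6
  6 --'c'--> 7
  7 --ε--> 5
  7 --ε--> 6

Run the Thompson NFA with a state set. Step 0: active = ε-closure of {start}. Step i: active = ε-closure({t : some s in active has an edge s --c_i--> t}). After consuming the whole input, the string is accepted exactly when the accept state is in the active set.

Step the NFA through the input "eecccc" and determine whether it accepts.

initial (ε-close {0}): {0,2}
'e' @ 1: {1,2,3,4,5,6}  ✓accept
'e' @ 2: {1,2,3,4,5,6}  ✓accept
'c' @ 3: {5,6,7}  ✓accept
'c' @ 4: {5,6,7}  ✓accept
'c' @ 5: {5,6,7}  ✓accept
'c' @ 6: {5,6,7}  ✓accept
after full input: {5,6,7}  (accept=5 in)

Answer: ACCEPT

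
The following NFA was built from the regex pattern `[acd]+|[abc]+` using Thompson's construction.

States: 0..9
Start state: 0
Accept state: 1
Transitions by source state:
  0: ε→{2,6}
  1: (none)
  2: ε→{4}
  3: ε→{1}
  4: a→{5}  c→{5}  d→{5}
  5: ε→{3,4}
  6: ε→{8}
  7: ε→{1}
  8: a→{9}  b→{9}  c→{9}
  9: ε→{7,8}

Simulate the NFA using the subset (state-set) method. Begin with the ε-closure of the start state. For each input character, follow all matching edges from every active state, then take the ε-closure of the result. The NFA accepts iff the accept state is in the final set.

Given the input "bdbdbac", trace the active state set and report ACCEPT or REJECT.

Answer: REJECT

Trace:
initial (ε-close {0}): {0,2,4,6,8}
'b' @ 1: {1,7,8,9}  ✓accept
'd' @ 2: {}  — no active states
rest 'bdbac' ignored (set empty)
final: {}; accept 1 not in set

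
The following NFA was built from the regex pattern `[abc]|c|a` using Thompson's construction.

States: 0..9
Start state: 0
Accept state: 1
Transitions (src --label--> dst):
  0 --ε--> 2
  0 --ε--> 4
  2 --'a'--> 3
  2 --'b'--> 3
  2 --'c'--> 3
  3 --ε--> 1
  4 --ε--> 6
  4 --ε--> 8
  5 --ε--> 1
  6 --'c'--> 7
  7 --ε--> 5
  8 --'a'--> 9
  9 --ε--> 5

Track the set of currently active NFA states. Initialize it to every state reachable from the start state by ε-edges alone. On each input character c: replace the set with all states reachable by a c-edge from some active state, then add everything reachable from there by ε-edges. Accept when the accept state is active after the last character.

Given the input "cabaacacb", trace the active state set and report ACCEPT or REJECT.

Answer: REJECT

Steps:
S₀ = ε-closure({0}) = {0,2,4,6,8}
'c' @ 1: {1,3,5,7}  ✓accept
'a' @ 2: {}  — no active states
rest 'baacacb' ignored (set empty)
end set {} — state 1 not in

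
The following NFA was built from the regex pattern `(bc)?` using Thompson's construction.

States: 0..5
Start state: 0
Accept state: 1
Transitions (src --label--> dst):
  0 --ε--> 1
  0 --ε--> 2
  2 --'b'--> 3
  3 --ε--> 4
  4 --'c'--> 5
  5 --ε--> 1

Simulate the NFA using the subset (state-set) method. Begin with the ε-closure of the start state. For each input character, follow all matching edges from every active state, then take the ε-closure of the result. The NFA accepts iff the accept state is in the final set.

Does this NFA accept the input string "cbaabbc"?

Answer: REJECT

Derivation:
start: ε-closure({0}) = {0,1,2}
'c' @ 1: {}  — state set empty
rest 'baabbc' ignored (set empty)
after full input: {}  (accept=1 not in)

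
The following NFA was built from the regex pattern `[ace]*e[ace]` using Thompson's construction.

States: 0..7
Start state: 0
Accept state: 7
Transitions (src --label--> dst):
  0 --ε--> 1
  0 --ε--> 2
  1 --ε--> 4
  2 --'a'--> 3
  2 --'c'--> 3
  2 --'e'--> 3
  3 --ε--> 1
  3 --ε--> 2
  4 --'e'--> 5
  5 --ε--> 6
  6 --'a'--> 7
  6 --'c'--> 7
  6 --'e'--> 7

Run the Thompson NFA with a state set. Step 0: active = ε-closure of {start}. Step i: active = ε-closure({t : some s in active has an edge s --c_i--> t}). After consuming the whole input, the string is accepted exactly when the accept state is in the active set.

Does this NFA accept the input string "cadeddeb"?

Answer: REJECT

Derivation:
start: ε-closure({0}) = {0,1,2,4}
'c' @ 1: {1,2,3,4}
'a' @ 2: {1,2,3,4}
'd' @ 3: {}  — dead — no transitions
rest 'eddeb' ignored (set empty)
final: {}; accept 7 not in set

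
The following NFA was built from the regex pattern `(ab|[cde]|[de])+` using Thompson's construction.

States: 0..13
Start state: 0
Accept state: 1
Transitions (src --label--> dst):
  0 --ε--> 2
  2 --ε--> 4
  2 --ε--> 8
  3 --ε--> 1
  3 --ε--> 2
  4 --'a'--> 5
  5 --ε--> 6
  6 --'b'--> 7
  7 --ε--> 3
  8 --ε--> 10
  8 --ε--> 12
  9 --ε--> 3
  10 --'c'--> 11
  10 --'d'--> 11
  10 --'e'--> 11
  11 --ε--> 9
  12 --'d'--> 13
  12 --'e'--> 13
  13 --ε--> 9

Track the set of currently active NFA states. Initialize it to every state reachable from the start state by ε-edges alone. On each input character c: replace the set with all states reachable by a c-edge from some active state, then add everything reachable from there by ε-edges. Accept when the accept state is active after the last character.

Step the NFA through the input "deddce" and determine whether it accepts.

start: ε-closure({0}) = {0,2,4,8,10,12}
'd' @ 1: {1,2,3,4,8,9,10,11,12,13}  [accepting]
'e' @ 2: {1,2,3,4,8,9,10,11,12,13}  [accepting]
'd' @ 3: {1,2,3,4,8,9,10,11,12,13}  [accepting]
'd' @ 4: {1,2,3,4,8,9,10,11,12,13}  [accepting]
'c' @ 5: {1,2,3,4,8,9,10,11,12}  [accepting]
'e' @ 6: {1,2,3,4,8,9,10,11,12,13}  [accepting]
final: {1,2,3,4,8,9,10,11,12,13}; accept 1 in set

Answer: ACCEPT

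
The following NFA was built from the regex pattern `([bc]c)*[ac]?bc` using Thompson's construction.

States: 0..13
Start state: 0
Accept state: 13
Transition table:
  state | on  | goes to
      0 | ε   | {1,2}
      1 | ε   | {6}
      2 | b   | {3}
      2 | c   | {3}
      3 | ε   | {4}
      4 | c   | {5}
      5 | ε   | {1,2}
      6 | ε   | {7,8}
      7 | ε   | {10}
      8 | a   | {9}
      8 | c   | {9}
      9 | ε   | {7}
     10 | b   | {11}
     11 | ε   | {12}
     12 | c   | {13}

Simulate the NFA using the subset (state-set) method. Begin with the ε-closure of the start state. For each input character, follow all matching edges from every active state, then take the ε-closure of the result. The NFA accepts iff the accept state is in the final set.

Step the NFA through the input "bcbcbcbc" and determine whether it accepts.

start: ε-closure({0}) = {0,1,2,6,7,8,10}
'b' @ 1: {3,4,11,12}
'c' @ 2: {1,2,5,6,7,8,10,13}  ✓accept
'b' @ 3: {3,4,11,12}
'c' @ 4: {1,2,5,6,7,8,10,13}  ✓accept
'b' @ 5: {3,4,11,12}
'c' @ 6: {1,2,5,6,7,8,10,13}  ✓accept
'b' @ 7: {3,4,11,12}
'c' @ 8: {1,2,5,6,7,8,10,13}  ✓accept
final: {1,2,5,6,7,8,10,13}; accept 13 in set

Answer: ACCEPT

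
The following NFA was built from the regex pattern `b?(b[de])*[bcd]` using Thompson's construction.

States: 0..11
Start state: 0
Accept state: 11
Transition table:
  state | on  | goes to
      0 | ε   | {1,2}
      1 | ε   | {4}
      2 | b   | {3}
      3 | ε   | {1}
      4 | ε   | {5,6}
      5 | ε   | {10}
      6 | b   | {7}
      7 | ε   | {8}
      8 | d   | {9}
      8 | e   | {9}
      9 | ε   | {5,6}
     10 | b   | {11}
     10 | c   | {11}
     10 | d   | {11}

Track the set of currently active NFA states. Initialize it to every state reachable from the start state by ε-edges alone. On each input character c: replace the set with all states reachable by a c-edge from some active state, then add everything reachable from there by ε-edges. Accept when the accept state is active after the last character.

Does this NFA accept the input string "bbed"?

start: ε-closure({0}) = {0,1,2,4,5,6,10}
'b' @ 1: {1,3,4,5,6,7,8,10,11}  ✓accept
'b' @ 2: {7,8,11}  ✓accept
'e' @ 3: {5,6,9,10}
'd' @ 4: {11}  ✓accept
final: {11}; accept 11 in set

Answer: ACCEPT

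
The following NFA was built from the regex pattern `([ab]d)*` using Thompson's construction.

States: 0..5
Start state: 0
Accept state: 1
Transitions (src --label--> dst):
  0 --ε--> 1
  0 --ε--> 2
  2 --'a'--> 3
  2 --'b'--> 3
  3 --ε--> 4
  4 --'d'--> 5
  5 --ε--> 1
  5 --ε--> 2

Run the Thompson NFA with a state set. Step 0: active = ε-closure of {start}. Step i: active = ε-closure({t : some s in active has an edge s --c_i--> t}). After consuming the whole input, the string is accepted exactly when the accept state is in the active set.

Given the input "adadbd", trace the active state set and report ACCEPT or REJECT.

Answer: ACCEPT

Steps:
S₀ = ε-closure({0}) = {0,1,2}
'a' @ 1: {3,4}
'd' @ 2: {1,2,5}  [accepting]
'a' @ 3: {3,4}
'd' @ 4: {1,2,5}  [accepting]
'b' @ 5: {3,4}
'd' @ 6: {1,2,5}  [accepting]
final: {1,2,5}; accept 1 in set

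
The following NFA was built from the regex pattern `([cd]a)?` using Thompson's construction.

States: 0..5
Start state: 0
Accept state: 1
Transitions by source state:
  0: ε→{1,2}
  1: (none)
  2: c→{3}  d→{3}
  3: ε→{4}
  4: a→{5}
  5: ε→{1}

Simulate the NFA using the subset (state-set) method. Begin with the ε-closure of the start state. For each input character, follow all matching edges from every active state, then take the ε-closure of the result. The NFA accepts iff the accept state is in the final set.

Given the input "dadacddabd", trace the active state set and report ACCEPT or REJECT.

Answer: REJECT

Trace:
initial (ε-close {0}): {0,1,2}
'd' @ 1: {3,4}
'a' @ 2: {1,5}  (accept∈set)
'd' @ 3: {}  — state set empty
rest 'acddabd' ignored (set empty)
after full input: {}  (accept=1 not in)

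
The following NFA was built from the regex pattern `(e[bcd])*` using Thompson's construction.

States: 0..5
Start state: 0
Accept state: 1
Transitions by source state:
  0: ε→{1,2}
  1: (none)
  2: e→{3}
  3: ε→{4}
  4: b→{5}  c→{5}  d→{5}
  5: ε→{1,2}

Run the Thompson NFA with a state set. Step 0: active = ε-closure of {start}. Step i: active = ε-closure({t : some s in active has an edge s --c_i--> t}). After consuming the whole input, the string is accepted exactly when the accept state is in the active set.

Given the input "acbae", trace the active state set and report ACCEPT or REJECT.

S₀ = ε-closure({0}) = {0,1,2}
'a' @ 1: {}  — state set empty
rest 'cbae' ignored (set empty)
final: {}; accept 1 not in set

Answer: REJECT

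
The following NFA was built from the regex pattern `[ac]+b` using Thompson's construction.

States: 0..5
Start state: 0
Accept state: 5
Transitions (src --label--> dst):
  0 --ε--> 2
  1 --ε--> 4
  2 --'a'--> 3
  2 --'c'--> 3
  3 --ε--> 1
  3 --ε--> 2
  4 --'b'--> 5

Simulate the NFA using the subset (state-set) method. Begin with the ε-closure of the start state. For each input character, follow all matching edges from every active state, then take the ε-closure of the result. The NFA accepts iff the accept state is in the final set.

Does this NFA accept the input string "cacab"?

start: ε-closure({0}) = {0,2}
'c' @ 1: {1,2,3,4}
'a' @ 2: {1,2,3,4}
'c' @ 3: {1,2,3,4}
'a' @ 4: {1,2,3,4}
'b' @ 5: {5}  [accepting]
final: {5}; accept 5 in set

Answer: ACCEPT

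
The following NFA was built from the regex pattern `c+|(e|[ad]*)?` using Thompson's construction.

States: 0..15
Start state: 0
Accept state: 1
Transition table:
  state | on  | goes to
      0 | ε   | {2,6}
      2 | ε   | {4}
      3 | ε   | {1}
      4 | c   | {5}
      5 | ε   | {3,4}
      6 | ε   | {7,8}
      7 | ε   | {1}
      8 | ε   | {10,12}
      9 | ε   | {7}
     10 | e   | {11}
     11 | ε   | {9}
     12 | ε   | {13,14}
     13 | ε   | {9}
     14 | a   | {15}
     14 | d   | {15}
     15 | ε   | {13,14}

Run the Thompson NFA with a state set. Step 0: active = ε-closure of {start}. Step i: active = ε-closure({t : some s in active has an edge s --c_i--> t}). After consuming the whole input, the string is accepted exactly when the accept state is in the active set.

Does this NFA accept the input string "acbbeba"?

S₀ = ε-closure({0}) = {0,1,2,4,6,7,8,9,10,12,13,14}
'a' @ 1: {1,7,9,13,14,15}  (accept∈set)
'c' @ 2: {}  — dead — no transitions
rest 'bbeba' ignored (set empty)
final: {}; accept 1 not in set

Answer: REJECT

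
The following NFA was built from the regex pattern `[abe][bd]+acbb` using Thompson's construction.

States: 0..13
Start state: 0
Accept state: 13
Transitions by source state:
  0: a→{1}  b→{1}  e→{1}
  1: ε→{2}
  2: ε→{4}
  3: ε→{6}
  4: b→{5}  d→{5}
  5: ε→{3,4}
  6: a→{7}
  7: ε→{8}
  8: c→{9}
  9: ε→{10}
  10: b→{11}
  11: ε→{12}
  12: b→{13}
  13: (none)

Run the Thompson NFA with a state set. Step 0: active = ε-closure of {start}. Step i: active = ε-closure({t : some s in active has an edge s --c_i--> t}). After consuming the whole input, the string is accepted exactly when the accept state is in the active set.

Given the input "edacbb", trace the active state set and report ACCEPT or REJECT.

Answer: ACCEPT

Trace:
S₀ = ε-closure({0}) = {0}
'e' @ 1: {1,2,4}
'd' @ 2: {3,4,5,6}
'a' @ 3: {7,8}
'c' @ 4: {9,10}
'b' @ 5: {11,12}
'b' @ 6: {13}  ✓accept
end set {13} — state 13 in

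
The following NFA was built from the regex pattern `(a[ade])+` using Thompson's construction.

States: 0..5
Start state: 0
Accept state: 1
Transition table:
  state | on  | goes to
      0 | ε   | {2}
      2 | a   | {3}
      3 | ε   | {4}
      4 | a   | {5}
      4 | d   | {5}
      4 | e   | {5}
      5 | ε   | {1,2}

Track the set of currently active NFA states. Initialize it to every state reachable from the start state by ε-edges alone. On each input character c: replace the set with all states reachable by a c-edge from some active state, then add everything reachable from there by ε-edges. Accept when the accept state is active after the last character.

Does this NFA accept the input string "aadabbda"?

Answer: REJECT

Steps:
initial (ε-close {0}): {0,2}
'a' @ 1: {3,4}
'a' @ 2: {1,2,5}  (accept∈set)
'd' @ 3: {}  — no active states
rest 'abbda' ignored (set empty)
final: {}; accept 1 not in set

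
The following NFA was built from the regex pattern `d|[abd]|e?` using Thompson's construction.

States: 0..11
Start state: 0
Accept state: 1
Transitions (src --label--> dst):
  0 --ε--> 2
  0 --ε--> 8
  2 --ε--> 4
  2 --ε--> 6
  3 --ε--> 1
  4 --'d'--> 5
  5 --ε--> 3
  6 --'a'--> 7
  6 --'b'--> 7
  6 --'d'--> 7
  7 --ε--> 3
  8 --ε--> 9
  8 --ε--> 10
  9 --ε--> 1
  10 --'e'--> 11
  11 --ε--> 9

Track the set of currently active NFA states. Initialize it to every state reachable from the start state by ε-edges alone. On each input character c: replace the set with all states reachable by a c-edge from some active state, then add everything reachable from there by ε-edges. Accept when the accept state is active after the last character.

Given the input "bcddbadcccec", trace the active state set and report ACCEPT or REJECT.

initial (ε-close {0}): {0,1,2,4,6,8,9,10}
'b' @ 1: {1,3,7}  (accept∈set)
'c' @ 2: {}  — no active states
rest 'ddbadcccec' ignored (set empty)
after full input: {}  (accept=1 not in)

Answer: REJECT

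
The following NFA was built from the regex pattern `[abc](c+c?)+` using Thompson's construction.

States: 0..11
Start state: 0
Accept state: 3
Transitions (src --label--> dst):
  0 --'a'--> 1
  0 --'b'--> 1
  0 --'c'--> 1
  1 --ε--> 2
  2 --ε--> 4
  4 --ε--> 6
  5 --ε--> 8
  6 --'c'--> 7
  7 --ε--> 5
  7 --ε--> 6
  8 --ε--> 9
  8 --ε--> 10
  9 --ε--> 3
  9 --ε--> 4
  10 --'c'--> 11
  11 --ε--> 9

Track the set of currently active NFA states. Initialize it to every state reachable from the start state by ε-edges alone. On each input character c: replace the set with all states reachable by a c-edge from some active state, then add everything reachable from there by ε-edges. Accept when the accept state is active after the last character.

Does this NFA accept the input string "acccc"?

S₀ = ε-closure({0}) = {0}
'a' @ 1: {1,2,4,6}
'c' @ 2: {3,4,5,6,7,8,9,10}  [accepting]
'c' @ 3: {3,4,5,6,7,8,9,10,11}  [accepting]
'c' @ 4: {3,4,5,6,7,8,9,10,11}  [accepting]
'c' @ 5: {3,4,5,6,7,8,9,10,11}  [accepting]
end set {3,4,5,6,7,8,9,10,11} — state 3 in

Answer: ACCEPT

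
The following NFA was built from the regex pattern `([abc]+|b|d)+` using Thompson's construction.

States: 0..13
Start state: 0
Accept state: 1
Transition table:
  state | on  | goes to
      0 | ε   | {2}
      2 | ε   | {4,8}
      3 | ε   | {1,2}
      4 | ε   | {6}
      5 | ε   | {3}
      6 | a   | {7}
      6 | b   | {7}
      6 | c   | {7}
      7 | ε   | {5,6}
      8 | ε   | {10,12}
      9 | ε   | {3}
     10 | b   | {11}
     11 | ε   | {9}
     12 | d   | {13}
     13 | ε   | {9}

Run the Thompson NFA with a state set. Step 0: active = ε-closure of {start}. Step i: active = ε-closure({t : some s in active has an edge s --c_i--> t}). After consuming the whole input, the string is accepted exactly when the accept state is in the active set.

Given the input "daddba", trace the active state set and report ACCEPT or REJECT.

start: ε-closure({0}) = {0,2,4,6,8,10,12}
'd' @ 1: {1,2,3,4,6,8,9,10,12,13}  [accepting]
'a' @ 2: {1,2,3,4,5,6,7,8,10,12}  [accepting]
'd' @ 3: {1,2,3,4,6,8,9,10,12,13}  [accepting]
'd' @ 4: {1,2,3,4,6,8,9,10,12,13}  [accepting]
'b' @ 5: {1,2,3,4,5,6,7,8,9,10,11,12}  [accepting]
'a' @ 6: {1,2,3,4,5,6,7,8,10,12}  [accepting]
final: {1,2,3,4,5,6,7,8,10,12}; accept 1 in set

Answer: ACCEPT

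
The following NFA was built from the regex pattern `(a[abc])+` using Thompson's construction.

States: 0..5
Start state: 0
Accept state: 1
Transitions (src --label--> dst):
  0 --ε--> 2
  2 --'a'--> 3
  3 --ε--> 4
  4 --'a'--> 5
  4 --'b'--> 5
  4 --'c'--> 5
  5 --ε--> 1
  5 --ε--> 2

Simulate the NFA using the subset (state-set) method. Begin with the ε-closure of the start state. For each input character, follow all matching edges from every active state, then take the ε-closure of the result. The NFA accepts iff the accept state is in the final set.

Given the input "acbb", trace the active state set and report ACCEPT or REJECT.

Answer: REJECT

Trace:
S₀ = ε-closure({0}) = {0,2}
'a' @ 1: {3,4}
'c' @ 2: {1,2,5}  (accept∈set)
'b' @ 3: {}  — dead — no transitions
rest 'b' ignored (set empty)
after full input: {}  (accept=1 not in)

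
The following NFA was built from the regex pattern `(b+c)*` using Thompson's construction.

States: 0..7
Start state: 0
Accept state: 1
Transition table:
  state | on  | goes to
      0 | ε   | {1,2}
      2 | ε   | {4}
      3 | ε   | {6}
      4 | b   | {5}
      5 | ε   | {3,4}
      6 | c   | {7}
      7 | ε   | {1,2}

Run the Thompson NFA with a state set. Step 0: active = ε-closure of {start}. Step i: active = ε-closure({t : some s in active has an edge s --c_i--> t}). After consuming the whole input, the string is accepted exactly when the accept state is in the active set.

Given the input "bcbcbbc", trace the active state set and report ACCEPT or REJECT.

Answer: ACCEPT

Steps:
S₀ = ε-closure({0}) = {0,1,2,4}
'b' @ 1: {3,4,5,6}
'c' @ 2: {1,2,4,7}  (accept∈set)
'b' @ 3: {3,4,5,6}
'c' @ 4: {1,2,4,7}  (accept∈set)
'b' @ 5: {3,4,5,6}
'b' @ 6: {3,4,5,6}
'c' @ 7: {1,2,4,7}  (accept∈set)
after full input: {1,2,4,7}  (accept=1 in)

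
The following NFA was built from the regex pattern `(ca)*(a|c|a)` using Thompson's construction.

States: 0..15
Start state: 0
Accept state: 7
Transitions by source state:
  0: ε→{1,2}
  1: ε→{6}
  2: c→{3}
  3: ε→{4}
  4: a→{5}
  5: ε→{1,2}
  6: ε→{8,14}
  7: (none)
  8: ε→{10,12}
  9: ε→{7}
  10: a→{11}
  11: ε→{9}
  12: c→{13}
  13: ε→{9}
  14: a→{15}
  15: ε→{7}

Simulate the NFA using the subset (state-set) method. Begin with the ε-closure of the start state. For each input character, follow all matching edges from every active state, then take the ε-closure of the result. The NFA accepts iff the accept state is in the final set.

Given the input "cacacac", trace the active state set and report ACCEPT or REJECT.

initial (ε-close {0}): {0,1,2,6,8,10,12,14}
'c' @ 1: {3,4,7,9,13}  (accept∈set)
'a' @ 2: {1,2,5,6,8,10,12,14}
'c' @ 3: {3,4,7,9,13}  (accept∈set)
'a' @ 4: {1,2,5,6,8,10,12,14}
'c' @ 5: {3,4,7,9,13}  (accept∈set)
'a' @ 6: {1,2,5,6,8,10,12,14}
'c' @ 7: {3,4,7,9,13}  (accept∈set)
final: {3,4,7,9,13}; accept 7 in set

Answer: ACCEPT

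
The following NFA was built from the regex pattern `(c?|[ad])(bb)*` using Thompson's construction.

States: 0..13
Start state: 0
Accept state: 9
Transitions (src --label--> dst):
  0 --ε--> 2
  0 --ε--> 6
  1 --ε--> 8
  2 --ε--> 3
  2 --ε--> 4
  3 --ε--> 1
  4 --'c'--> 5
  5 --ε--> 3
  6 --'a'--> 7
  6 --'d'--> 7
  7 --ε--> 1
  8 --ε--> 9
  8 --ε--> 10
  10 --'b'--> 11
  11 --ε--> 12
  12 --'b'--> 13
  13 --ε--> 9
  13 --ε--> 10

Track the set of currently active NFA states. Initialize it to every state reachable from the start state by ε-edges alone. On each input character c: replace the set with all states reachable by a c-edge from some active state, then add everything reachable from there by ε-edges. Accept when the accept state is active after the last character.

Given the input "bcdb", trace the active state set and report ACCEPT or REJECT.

initial (ε-close {0}): {0,1,2,3,4,6,8,9,10}
'b' @ 1: {11,12}
'c' @ 2: {}  — no active states
rest 'db' ignored (set empty)
after full input: {}  (accept=9 not in)

Answer: REJECT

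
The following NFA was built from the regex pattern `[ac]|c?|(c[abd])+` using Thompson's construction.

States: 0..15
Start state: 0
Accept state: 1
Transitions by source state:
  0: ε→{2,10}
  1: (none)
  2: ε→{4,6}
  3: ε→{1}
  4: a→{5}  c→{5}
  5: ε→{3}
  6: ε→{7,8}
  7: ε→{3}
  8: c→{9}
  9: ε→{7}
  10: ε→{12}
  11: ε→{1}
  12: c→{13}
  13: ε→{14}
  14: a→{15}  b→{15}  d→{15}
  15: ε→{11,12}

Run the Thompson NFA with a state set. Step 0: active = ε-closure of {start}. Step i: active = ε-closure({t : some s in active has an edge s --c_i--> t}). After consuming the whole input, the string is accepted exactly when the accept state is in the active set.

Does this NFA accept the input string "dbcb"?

Answer: REJECT

Steps:
start: ε-closure({0}) = {0,1,2,3,4,6,7,8,10,12}
'd' @ 1: {}  — no active states
rest 'bcb' ignored (set empty)
after full input: {}  (accept=1 not in)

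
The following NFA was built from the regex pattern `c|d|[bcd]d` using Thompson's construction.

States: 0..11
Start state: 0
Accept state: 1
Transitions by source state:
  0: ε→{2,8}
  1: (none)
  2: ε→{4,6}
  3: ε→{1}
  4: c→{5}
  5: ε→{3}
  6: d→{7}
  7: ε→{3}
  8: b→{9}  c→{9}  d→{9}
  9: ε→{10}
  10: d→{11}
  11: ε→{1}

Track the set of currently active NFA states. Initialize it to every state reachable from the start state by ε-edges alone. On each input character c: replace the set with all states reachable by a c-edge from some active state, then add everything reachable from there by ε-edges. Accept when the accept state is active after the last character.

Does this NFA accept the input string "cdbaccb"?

Answer: REJECT

Steps:
initial (ε-close {0}): {0,2,4,6,8}
'c' @ 1: {1,3,5,9,10}  [accepting]
'd' @ 2: {1,11}  [accepting]
'b' @ 3: {}  — state set empty
rest 'accb' ignored (set empty)
final: {}; accept 1 not in set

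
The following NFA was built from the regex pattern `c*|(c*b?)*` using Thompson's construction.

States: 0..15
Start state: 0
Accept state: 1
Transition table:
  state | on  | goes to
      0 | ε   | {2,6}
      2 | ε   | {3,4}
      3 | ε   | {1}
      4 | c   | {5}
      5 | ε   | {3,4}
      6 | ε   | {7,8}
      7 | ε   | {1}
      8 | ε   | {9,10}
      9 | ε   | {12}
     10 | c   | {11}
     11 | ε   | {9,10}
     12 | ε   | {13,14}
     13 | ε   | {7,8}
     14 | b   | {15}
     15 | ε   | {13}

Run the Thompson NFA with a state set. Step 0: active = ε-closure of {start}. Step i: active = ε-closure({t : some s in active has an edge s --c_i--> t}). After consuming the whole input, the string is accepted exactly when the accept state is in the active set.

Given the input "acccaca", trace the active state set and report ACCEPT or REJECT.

start: ε-closure({0}) = {0,1,2,3,4,6,7,8,9,10,12,13,14}
'a' @ 1: {}  — dead — no transitions
rest 'cccaca' ignored (set empty)
final: {}; accept 1 not in set

Answer: REJECT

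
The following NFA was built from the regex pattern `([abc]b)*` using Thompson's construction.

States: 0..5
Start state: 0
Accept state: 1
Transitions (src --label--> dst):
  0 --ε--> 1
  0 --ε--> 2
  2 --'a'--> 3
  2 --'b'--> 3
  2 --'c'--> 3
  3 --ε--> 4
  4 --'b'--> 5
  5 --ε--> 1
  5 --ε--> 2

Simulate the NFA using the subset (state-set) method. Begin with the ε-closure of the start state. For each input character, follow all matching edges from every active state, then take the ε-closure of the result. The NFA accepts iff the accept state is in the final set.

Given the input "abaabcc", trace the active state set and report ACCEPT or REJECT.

Answer: REJECT

Derivation:
S₀ = ε-closure({0}) = {0,1,2}
'a' @ 1: {3,4}
'b' @ 2: {1,2,5}  ✓accept
'a' @ 3: {3,4}
'a' @ 4: {}  — no active states
rest 'bcc' ignored (set empty)
final: {}; accept 1 not in set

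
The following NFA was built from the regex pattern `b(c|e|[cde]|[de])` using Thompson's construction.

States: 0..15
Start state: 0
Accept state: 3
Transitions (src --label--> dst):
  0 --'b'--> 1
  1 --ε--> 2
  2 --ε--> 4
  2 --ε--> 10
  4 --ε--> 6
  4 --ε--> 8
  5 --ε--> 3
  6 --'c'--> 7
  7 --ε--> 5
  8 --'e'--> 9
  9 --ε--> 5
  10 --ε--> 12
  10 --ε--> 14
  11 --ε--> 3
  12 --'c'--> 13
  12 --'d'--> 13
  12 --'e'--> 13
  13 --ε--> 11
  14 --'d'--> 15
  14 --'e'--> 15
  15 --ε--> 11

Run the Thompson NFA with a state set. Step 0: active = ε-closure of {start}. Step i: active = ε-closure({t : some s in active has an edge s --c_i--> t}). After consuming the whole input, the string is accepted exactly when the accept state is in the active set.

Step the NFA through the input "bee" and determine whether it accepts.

S₀ = ε-closure({0}) = {0}
'b' @ 1: {1,2,4,6,8,10,12,14}
'e' @ 2: {3,5,9,11,13,15}  ✓accept
'e' @ 3: {}  — dead — no transitions
end set {} — state 3 not in

Answer: REJECT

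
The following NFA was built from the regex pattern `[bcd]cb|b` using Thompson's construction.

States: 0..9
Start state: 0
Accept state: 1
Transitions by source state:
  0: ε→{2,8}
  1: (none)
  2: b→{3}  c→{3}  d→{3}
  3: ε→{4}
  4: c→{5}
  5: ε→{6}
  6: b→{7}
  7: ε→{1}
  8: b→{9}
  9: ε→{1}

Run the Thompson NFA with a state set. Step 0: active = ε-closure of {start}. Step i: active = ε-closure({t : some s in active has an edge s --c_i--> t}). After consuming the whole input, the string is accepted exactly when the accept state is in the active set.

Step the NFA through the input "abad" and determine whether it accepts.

start: ε-closure({0}) = {0,2,8}
'a' @ 1: {}  — state set empty
rest 'bad' ignored (set empty)
after full input: {}  (accept=1 not in)

Answer: REJECT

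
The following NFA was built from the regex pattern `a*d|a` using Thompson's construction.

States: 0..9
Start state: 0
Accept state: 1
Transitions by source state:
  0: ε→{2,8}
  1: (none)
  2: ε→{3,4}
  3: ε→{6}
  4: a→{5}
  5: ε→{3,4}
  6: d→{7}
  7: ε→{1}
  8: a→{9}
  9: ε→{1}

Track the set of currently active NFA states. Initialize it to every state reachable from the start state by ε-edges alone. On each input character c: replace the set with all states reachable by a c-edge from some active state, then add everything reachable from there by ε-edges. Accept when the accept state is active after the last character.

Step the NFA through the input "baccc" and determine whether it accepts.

initial (ε-close {0}): {0,2,3,4,6,8}
'b' @ 1: {}  — state set empty
rest 'accc' ignored (set empty)
after full input: {}  (accept=1 not in)

Answer: REJECT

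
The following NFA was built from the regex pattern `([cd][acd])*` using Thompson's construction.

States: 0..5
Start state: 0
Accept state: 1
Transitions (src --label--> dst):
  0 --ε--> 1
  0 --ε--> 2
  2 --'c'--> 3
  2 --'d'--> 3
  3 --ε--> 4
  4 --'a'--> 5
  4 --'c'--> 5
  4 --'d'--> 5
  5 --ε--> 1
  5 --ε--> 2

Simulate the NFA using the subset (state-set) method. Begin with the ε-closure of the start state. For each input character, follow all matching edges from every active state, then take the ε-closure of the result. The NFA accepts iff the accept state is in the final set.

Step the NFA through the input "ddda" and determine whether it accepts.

Answer: ACCEPT

Steps:
S₀ = ε-closure({0}) = {0,1,2}
'd' @ 1: {3,4}
'd' @ 2: {1,2,5}  ✓accept
'd' @ 3: {3,4}
'a' @ 4: {1,2,5}  ✓accept
after full input: {1,2,5}  (accept=1 in)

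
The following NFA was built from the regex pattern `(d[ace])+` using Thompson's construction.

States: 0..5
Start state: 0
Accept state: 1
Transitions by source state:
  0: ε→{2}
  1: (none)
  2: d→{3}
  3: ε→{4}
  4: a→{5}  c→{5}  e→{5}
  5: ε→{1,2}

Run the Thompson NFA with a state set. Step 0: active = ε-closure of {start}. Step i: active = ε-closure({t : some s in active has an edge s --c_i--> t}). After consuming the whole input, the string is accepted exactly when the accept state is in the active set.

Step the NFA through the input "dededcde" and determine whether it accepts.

Answer: ACCEPT

Derivation:
S₀ = ε-closure({0}) = {0,2}
'd' @ 1: {3,4}
'e' @ 2: {1,2,5}  ✓accept
'd' @ 3: {3,4}
'e' @ 4: {1,2,5}  ✓accept
'd' @ 5: {3,4}
'c' @ 6: {1,2,5}  ✓accept
'd' @ 7: {3,4}
'e' @ 8: {1,2,5}  ✓accept
final: {1,2,5}; accept 1 in set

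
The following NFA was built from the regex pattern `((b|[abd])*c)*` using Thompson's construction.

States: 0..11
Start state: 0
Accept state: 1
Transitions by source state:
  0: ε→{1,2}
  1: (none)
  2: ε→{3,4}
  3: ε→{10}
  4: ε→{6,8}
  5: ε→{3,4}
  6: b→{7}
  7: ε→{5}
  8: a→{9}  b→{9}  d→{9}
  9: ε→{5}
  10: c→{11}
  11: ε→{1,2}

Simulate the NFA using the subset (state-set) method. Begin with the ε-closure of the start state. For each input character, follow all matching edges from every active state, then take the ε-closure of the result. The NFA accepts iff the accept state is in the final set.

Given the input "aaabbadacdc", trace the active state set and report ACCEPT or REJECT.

start: ε-closure({0}) = {0,1,2,3,4,6,8,10}
'a' @ 1: {3,4,5,6,8,9,10}
'a' @ 2: {3,4,5,6,8,9,10}
'a' @ 3: {3,4,5,6,8,9,10}
'b' @ 4: {3,4,5,6,7,8,9,10}
'b' @ 5: {3,4,5,6,7,8,9,10}
'a' @ 6: {3,4,5,6,8,9,10}
'd' @ 7: {3,4,5,6,8,9,10}
'a' @ 8: {3,4,5,6,8,9,10}
'c' @ 9: {1,2,3,4,6,8,10,11}  [accepting]
'd' @ 10: {3,4,5,6,8,9,10}
'c' @ 11: {1,2,3,4,6,8,10,11}  [accepting]
final: {1,2,3,4,6,8,10,11}; accept 1 in set

Answer: ACCEPT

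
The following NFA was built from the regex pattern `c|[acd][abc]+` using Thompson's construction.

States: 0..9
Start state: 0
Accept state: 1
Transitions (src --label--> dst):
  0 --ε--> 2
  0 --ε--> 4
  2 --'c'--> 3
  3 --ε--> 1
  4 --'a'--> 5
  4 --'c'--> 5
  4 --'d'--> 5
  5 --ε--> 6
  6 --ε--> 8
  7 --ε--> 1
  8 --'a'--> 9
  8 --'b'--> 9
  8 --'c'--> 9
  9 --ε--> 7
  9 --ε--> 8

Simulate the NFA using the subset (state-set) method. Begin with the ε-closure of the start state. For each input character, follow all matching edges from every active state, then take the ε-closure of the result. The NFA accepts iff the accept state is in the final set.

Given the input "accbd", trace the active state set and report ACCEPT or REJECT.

Answer: REJECT

Steps:
S₀ = ε-closure({0}) = {0,2,4}
'a' @ 1: {5,6,8}
'c' @ 2: {1,7,8,9}  [accepting]
'c' @ 3: {1,7,8,9}  [accepting]
'b' @ 4: {1,7,8,9}  [accepting]
'd' @ 5: {}  — dead — no transitions
end set {} — state 1 not in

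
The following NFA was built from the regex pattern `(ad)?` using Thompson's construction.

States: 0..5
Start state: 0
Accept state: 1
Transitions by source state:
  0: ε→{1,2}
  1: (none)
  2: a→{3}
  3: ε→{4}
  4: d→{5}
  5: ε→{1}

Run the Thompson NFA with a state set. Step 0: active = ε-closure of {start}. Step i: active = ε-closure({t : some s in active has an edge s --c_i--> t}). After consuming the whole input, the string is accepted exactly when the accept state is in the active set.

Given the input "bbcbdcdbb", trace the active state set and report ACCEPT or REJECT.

Answer: REJECT

Trace:
start: ε-closure({0}) = {0,1,2}
'b' @ 1: {}  — state set empty
rest 'bcbdcdbb' ignored (set empty)
end set {} — state 1 not in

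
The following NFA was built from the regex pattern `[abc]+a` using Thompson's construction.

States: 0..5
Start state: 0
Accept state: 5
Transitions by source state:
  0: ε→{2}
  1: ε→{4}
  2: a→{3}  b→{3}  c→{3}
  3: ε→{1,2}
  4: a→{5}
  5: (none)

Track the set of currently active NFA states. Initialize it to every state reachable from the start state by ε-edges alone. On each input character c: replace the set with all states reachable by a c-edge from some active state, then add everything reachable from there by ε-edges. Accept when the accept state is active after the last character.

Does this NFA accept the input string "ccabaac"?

Answer: REJECT

Derivation:
initial (ε-close {0}): {0,2}
'c' @ 1: {1,2,3,4}
'c' @ 2: {1,2,3,4}
'a' @ 3: {1,2,3,4,5}  [accepting]
'b' @ 4: {1,2,3,4}
'a' @ 5: {1,2,3,4,5}  [accepting]
'a' @ 6: {1,2,3,4,5}  [accepting]
'c' @ 7: {1,2,3,4}
after full input: {1,2,3,4}  (accept=5 not in)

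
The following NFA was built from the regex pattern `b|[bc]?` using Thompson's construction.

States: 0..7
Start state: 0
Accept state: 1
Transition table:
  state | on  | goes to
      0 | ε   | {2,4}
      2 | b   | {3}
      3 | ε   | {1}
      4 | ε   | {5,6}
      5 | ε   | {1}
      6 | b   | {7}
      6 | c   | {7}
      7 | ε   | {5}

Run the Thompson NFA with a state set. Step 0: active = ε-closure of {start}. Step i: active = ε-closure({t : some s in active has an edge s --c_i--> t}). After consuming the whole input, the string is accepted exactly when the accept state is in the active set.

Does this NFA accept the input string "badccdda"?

Answer: REJECT

Steps:
start: ε-closure({0}) = {0,1,2,4,5,6}
'b' @ 1: {1,3,5,7}  (accept∈set)
'a' @ 2: {}  — state set empty
rest 'dccdda' ignored (set empty)
final: {}; accept 1 not in set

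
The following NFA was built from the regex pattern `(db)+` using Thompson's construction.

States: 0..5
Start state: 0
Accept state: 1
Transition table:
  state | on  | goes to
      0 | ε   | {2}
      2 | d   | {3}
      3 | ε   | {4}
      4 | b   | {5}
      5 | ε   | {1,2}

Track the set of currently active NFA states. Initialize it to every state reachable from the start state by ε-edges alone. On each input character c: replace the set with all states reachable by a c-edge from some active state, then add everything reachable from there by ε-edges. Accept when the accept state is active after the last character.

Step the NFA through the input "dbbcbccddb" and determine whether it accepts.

S₀ = ε-closure({0}) = {0,2}
'd' @ 1: {3,4}
'b' @ 2: {1,2,5}  ✓accept
'b' @ 3: {}  — dead — no transitions
rest 'cbccddb' ignored (set empty)
after full input: {}  (accept=1 not in)

Answer: REJECT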